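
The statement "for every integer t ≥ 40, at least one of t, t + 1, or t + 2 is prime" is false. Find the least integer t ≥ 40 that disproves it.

t = 44

t = 40: 41 is prime.
t = 41: 41 is prime.
t = 42: 43 is prime.
t = 43: 43 is prime.
t = 44: 44 = 2 × 22; 45 = 3 × 15; 46 = 2 × 23 — all composite.
Hence t = 44 is a counterexample.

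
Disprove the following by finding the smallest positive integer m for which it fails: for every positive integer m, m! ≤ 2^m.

We need the least positive integer m for which m! > 2^m.
For m = 1, 2, 3 the conclusion holds.
m = 4: m! = 24 and 2^m = 16, so 24 > 16.
Hence m = 4 is a counterexample.

m = 4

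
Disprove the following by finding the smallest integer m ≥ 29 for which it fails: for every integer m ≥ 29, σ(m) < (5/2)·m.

m = 36

A counterexample is any integer m ≥ 29 such that the claim fails; we check each in order.
m = 29: σ(29) = 30; 30 < 145/2.
m = 30: σ(30) = 72; 72 < 75.
m = 31: σ(31) = 32; 32 < 155/2.
m = 32: σ(32) = 63; 63 < 80.
m = 33: σ(33) = 48; 48 < 165/2.
m = 34: σ(34) = 54; 54 < 85.
m = 35: σ(35) = 48; 48 < 175/2.
m = 36: σ(36) = 91; 91 ≥ 90.
So m = 36 is the smallest counterexample.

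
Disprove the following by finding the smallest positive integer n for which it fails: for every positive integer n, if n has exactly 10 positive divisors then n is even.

n = 405

Check each positive integer n in order until n has exactly 10 positive divisors but n is odd.
For n = 48, 80, 112, 162, 176, 208, 272, 304, 368 the conclusion holds.
n = 405: divisors of 405: 10 divisors; 405 is odd.
Thus n = 405 disproves the claim, and no smaller n works.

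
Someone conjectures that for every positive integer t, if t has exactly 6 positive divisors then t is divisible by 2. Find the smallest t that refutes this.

We need the least positive integer t for which t has exactly 6 positive divisors but t is not divisible by 2.
For t = 12, 18, 20, 28, 32, 44 the conclusion holds.
t = 45: τ(45) = 6; 45 mod 2 = 1.
So t = 45 is the smallest counterexample.

t = 45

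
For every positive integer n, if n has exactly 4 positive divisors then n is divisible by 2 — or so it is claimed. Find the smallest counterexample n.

n = 15

Check each positive integer n in order until n has exactly 4 positive divisors but n is not divisible by 2.
For n = 6, 8, 10, 14 the conclusion holds.
n = 15: τ(15) = 4; 15 mod 2 = 1.
So n = 15 is the smallest counterexample.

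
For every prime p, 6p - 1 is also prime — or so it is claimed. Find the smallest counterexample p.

The first 4 eligible values, up to p = 7, all satisfy the conclusion.
p = 11: 6p - 1 = 65 = 5 × 13, not prime.
So p = 11 is the smallest counterexample.

p = 11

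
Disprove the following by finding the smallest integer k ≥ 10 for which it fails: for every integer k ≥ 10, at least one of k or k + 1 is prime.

A counterexample is any integer k ≥ 10 such that k, k + 1 are both composite; we check each in order.
k = 10: 11 is prime.
k = 11: 11 is prime.
k = 12: 13 is prime.
k = 13: 13 is prime.
k = 14: 14 = 2 × 7; 15 = 3 × 5 — both composite.

k = 14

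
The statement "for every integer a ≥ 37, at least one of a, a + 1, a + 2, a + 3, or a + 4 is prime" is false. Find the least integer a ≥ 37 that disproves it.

The first 11 eligible values, up to a = 47, all satisfy the conclusion.
a = 48: 48 = 2 × 24; 49 = 7 × 7; 50 = 2 × 25; 51 = 3 × 17; 52 = 2 × 26 — all composite.

a = 48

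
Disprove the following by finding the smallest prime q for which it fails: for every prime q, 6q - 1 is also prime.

q = 11

A counterexample is any prime q such that 6q - 1 is not prime; we check each in order.
For q = 2, 3, 5, 7 the conclusion holds.
q = 11: 6q - 1 = 65 = 5 × 13, not prime.
Thus q = 11 disproves the claim, and no smaller q works.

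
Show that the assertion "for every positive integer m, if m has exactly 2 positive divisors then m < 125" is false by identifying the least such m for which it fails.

A counterexample is any positive integer m such that m has exactly 2 positive divisors but the claim fails; we check each in order.
For m = 2, 3, 5, 7, …, 107, 109, 113 the conclusion holds.
m = 127: τ(127) = 2; 127 ≥ 125.
Hence m = 127 is a counterexample.

m = 127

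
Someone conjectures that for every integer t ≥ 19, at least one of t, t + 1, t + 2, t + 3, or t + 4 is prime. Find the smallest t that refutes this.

t = 24

Check each integer t ≥ 19 in order until t, t + 1, t + 2, t + 3, t + 4 are all composite.
The first 5 eligible values, up to t = 23, all satisfy the conclusion.
t = 24: 24 = 2 × 12; 25 = 5 × 5; 26 = 2 × 13; 27 = 3 × 9; 28 = 2 × 14 — all composite.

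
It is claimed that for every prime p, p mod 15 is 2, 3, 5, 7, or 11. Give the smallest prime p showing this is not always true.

p = 13

Check each prime p in order until the claim fails.
p = 2: 2 mod 15 = 2.
p = 3: 3 mod 15 = 3.
p = 5: 5 mod 15 = 5.
p = 7: 7 mod 15 = 7.
p = 11: 11 mod 15 = 11.
p = 13: 13 mod 15 = 13 — not in {2, 3, 5, 7, 11}.
Thus p = 13 disproves the claim, and no smaller p works.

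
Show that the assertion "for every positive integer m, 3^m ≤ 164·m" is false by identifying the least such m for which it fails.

m = 7

m = 1: 3^m = 3 and 164·m = 164, so 3 ≤ 164.
m = 2: 3^m = 9 and 164·m = 328, so 9 ≤ 328.
m = 3: 3^m = 27 and 164·m = 492, so 27 ≤ 492.
m = 4: 3^m = 81 and 164·m = 656, so 81 ≤ 656.
m = 5: 3^m = 243 and 164·m = 820, so 243 ≤ 820.
m = 6: 3^m = 729 and 164·m = 984, so 729 ≤ 984.
m = 7: 3^m = 2187 and 164·m = 1148, so 2187 > 1148.
So m = 7 is the smallest counterexample.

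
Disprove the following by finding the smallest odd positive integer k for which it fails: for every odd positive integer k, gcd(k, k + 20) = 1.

k = 5

For k = 1, 3 the conclusion holds.
k = 5: gcd(5, 25) = 5.
Hence k = 5 is a counterexample.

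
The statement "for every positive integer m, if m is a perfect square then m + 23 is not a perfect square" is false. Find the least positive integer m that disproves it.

m = 121

Check each positive integer m in order until m is a perfect square but m + 23 is a perfect square.
For m = 1, 4, 9, 16, 25, 36, 49, 64, 81, 100 the conclusion holds.
m = 121: 121 = 11² and 121 + 23 = 144 = 12².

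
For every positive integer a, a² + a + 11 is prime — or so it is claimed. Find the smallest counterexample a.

a = 10

Check each positive integer a in order until a² + a + 11 is not prime.
For a = 1, 2, 3, 4, 5, 6, 7, 8, 9 the conclusion holds.
a = 10: a² + a + 11 = 121 = 11 × 11, composite.
Hence a = 10 is a counterexample.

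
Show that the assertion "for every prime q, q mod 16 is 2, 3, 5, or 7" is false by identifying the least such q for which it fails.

We need the least prime q for which the claim fails.
The first 4 eligible values, up to q = 7, all satisfy the conclusion.
q = 11: 11 mod 16 = 11 — not in {2, 3, 5, 7}.

q = 11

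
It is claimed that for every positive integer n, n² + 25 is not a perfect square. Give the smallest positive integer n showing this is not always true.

n = 12

Check each positive integer n in order until n² + 25 is a perfect square.
The first 11 eligible values, up to n = 11, all satisfy the conclusion.
n = 12: 12² + 25 = 169 = 13², a perfect square.
So n = 12 is the smallest counterexample.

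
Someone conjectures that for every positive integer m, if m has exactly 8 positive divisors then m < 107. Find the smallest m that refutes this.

A counterexample is any positive integer m such that m has exactly 8 positive divisors but the claim fails; we check each in order.
For m = 24, 30, 40, 42, …, 102, 104, 105 the conclusion holds.
m = 110: τ(110) = 8; 110 ≥ 107.
So m = 110 is the smallest counterexample.

m = 110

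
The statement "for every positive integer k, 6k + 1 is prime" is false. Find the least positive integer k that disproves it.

A counterexample is any positive integer k such that 6k + 1 is not prime; we check each in order.
For k = 1, 2, 3 the conclusion holds.
k = 4: 6k + 1 = 25 = 5 × 5, composite.

k = 4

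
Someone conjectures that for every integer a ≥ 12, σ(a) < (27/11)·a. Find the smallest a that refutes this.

For a = 12, 13, 14, 15, …, 21, 22, 23 the conclusion holds.
a = 24: σ(24) = 60; 60 ≥ 648/11.
Hence a = 24 is a counterexample.

a = 24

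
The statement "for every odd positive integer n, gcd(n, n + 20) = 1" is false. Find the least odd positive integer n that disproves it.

We need the least odd positive integer n for which gcd(n, n + 20) > 1.
For n = 1, 3 the conclusion holds.
n = 5: gcd(5, 25) = 5.
Thus n = 5 disproves the claim, and no smaller n works.

n = 5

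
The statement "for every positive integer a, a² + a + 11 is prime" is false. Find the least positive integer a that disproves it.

Check each positive integer a in order until a² + a + 11 is not prime.
For a = 1, 2, 3, 4, 5, 6, 7, 8, 9 the conclusion holds.
a = 10: a² + a + 11 = 121 = 11 × 11, composite.
So a = 10 is the smallest counterexample.

a = 10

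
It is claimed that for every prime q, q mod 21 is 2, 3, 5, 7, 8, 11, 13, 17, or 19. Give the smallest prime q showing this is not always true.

Check each prime q in order until the claim fails.
For q = 2, 3, 5, 7, 11, 13, 17, 19, 23, 29 the conclusion holds.
q = 31: 31 mod 21 = 10 — not in {2, 3, 5, 7, 8, 11, 13, 17, 19}.
Hence q = 31 is a counterexample.

q = 31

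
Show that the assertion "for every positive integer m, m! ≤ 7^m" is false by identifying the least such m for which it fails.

Check each positive integer m in order until m! > 7^m.
For m = 1, 2, 3, 4, …, 14, 15, 16 the conclusion holds.
m = 17: m! = 355687428096000 and 7^m = 232630513987207, so 355687428096000 > 232630513987207.
Thus m = 17 disproves the claim, and no smaller m works.

m = 17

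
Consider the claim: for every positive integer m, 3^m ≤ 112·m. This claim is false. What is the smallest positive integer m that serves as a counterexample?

m = 6

We need the least positive integer m for which 3^m > 112·m.
For m = 1, 2, 3, 4, 5 the conclusion holds.
m = 6: 3^m = 729 and 112·m = 672, so 729 > 672.
So m = 6 is the smallest counterexample.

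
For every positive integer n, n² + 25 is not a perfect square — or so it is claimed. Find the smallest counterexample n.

n = 12

For n = 1, 2, 3, 4, …, 9, 10, 11 the conclusion holds.
n = 12: 12² + 25 = 169 = 13², a perfect square.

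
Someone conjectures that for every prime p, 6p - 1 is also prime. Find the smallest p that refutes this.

A counterexample is any prime p such that 6p - 1 is not prime; we check each in order.
For p = 2, 3, 5, 7 the conclusion holds.
p = 11: 6p - 1 = 65 = 5 × 13, not prime.
Thus p = 11 disproves the claim, and no smaller p works.

p = 11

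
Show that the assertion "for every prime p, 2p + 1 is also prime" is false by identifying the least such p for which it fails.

p = 2: 2p + 1 = 5, prime.
p = 3: 2p + 1 = 7, prime.
p = 5: 2p + 1 = 11, prime.
p = 7: 2p + 1 = 15 = 3 × 5, not prime.

p = 7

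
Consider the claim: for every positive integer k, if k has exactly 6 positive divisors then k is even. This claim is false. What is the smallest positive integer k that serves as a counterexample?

Check each positive integer k in order until k has exactly 6 positive divisors but k is odd.
For k = 12, 18, 20, 28, 32, 44 the conclusion holds.
k = 45: divisors of 45: 1, 3, 5, 9, 15, 45; 45 is odd.

k = 45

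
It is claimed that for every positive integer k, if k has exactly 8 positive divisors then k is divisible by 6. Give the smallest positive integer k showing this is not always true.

k = 40

A counterexample is any positive integer k such that k has exactly 8 positive divisors but k is not divisible by 6; we check each in order.
For k = 24, 30 the conclusion holds.
k = 40: τ(40) = 8; 40 mod 6 = 4.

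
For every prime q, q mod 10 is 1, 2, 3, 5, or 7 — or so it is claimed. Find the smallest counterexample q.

A counterexample is any prime q such that the claim fails; we check each in order.
q = 2: 2 mod 10 = 2.
q = 3: 3 mod 10 = 3.
q = 5: 5 mod 10 = 5.
q = 7: 7 mod 10 = 7.
q = 11: 11 mod 10 = 1.
q = 13: 13 mod 10 = 3.
q = 17: 17 mod 10 = 7.
q = 19: 19 mod 10 = 9 — not in {1, 2, 3, 5, 7}.
Thus q = 19 disproves the claim, and no smaller q works.

q = 19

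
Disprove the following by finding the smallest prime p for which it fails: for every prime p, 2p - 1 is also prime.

p = 5

A counterexample is any prime p such that 2p - 1 is not prime; we check each in order.
For p = 2, 3 the conclusion holds.
p = 5: 2p - 1 = 9 = 3 × 3, not prime.
Hence p = 5 is a counterexample.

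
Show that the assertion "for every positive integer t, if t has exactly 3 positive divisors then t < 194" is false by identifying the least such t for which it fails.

t = 289

We need the least positive integer t for which t has exactly 3 positive divisors but the claim fails.
The first 6 eligible values, up to t = 169, all satisfy the conclusion.
t = 289: τ(289) = 3; 289 ≥ 194.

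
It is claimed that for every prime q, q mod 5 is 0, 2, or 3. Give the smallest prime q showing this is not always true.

q = 11

We need the least prime q for which the claim fails.
q = 2: 2 mod 5 = 2.
q = 3: 3 mod 5 = 3.
q = 5: 5 mod 5 = 0.
q = 7: 7 mod 5 = 2.
q = 11: 11 mod 5 = 1 — not in {0, 2, 3}.
Thus q = 11 disproves the claim, and no smaller q works.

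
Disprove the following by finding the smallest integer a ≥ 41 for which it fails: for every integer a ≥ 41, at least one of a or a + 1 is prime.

a = 44

For a = 41, 42, 43 the conclusion holds.
a = 44: 44 = 2 × 22; 45 = 3 × 15 — both composite.
So a = 44 is the smallest counterexample.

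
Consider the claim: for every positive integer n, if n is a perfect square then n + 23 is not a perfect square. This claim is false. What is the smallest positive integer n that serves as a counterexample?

A counterexample is any positive integer n such that n is a perfect square but n + 23 is a perfect square; we check each in order.
For n = 1, 4, 9, 16, 25, 36, 49, 64, 81, 100 the conclusion holds.
n = 121: 121 = 11² and 121 + 23 = 144 = 12².
Hence n = 121 is a counterexample.

n = 121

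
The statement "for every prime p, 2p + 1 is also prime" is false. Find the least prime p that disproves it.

p = 2: 2p + 1 = 5, prime.
p = 3: 2p + 1 = 7, prime.
p = 5: 2p + 1 = 11, prime.
p = 7: 2p + 1 = 15 = 3 × 5, not prime.

p = 7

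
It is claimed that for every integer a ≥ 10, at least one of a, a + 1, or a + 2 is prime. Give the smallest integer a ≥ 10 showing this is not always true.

For a = 10, 11, 12, 13 the conclusion holds.
a = 14: 14 = 2 × 7; 15 = 3 × 5; 16 = 2 × 8 — all composite.
Thus a = 14 disproves the claim, and no smaller a works.

a = 14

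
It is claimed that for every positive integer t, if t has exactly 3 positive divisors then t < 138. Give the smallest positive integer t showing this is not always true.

t = 169

Check each positive integer t in order until t has exactly 3 positive divisors but the claim fails.
The first 5 eligible values, up to t = 121, all satisfy the conclusion.
t = 169: τ(169) = 3; 169 ≥ 138.
So t = 169 is the smallest counterexample.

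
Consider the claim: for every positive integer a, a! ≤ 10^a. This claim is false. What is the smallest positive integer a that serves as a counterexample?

We need the least positive integer a for which a! > 10^a.
For a = 1, 2, 3, 4, …, 22, 23, 24 the conclusion holds.
a = 25: a! = 15511210043330985984000000 and 10^a = 10000000000000000000000000, so 15511210043330985984000000 > 10000000000000000000000000.
Thus a = 25 disproves the claim, and no smaller a works.

a = 25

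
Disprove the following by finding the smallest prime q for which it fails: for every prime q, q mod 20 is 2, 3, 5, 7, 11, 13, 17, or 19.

For q = 2, 3, 5, 7, 11, 13, 17, 19, 23 the conclusion holds.
q = 29: 29 mod 20 = 9 — not in {2, 3, 5, 7, 11, 13, 17, 19}.

q = 29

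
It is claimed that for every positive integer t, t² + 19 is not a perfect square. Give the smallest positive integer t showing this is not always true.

t = 9

t = 1: 1² + 19 = 20, not a perfect square.
t = 2: 2² + 19 = 23, not a perfect square.
t = 3: 3² + 19 = 28, not a perfect square.
t = 4: 4² + 19 = 35, not a perfect square.
t = 5: 5² + 19 = 44, not a perfect square.
t = 6: 6² + 19 = 55, not a perfect square.
t = 7: 7² + 19 = 68, not a perfect square.
t = 8: 8² + 19 = 83, not a perfect square.
t = 9: 9² + 19 = 100 = 10², a perfect square.
Hence t = 9 is a counterexample.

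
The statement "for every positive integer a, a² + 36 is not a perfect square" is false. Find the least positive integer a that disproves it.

a = 1: 1² + 36 = 37, not a perfect square.
a = 2: 2² + 36 = 40, not a perfect square.
a = 3: 3² + 36 = 45, not a perfect square.
a = 4: 4² + 36 = 52, not a perfect square.
a = 5: 5² + 36 = 61, not a perfect square.
a = 6: 6² + 36 = 72, not a perfect square.
a = 7: 7² + 36 = 85, not a perfect square.
a = 8: 8² + 36 = 100 = 10², a perfect square.
So a = 8 is the smallest counterexample.

a = 8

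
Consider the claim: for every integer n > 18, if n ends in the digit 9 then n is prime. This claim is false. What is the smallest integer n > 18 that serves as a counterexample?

n = 39

A counterexample is any integer n > 18 such that n ends in the digit 9 but n is not prime; we check each in order.
n = 19: 19 ends in 9 and is prime.
n = 29: 29 ends in 9 and is prime.
n = 39: 39 ends in 9; 39 = 3 × 13, composite.
Thus n = 39 disproves the claim, and no smaller n works.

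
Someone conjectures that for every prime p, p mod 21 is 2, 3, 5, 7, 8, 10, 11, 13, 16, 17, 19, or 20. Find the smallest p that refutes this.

p = 43

A counterexample is any prime p such that the claim fails; we check each in order.
The first 13 eligible values, up to p = 41, all satisfy the conclusion.
p = 43: 43 mod 21 = 1 — not in {2, 3, 5, 7, 8, 10, 11, 13, 16, 17, 19, 20}.
Thus p = 43 disproves the claim, and no smaller p works.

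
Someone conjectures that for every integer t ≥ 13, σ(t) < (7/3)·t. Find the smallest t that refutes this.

A counterexample is any integer t ≥ 13 such that the claim fails; we check each in order.
For t = 13, 14, 15, 16, …, 21, 22, 23 the conclusion holds.
t = 24: σ(24) = 60; 60 ≥ 56.
So t = 24 is the smallest counterexample.

t = 24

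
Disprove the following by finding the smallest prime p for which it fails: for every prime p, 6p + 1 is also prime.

p = 19

p = 2: 6p + 1 = 13, prime.
p = 3: 6p + 1 = 19, prime.
p = 5: 6p + 1 = 31, prime.
p = 7: 6p + 1 = 43, prime.
p = 11: 6p + 1 = 67, prime.
p = 13: 6p + 1 = 79, prime.
p = 17: 6p + 1 = 103, prime.
p = 19: 6p + 1 = 115 = 5 × 23, not prime.
Hence p = 19 is a counterexample.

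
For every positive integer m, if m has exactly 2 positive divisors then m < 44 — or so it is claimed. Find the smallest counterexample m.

Check each positive integer m in order until m has exactly 2 positive divisors but the claim fails.
For m = 2, 3, 5, 7, …, 37, 41, 43 the conclusion holds.
m = 47: τ(47) = 2; 47 ≥ 44.
Thus m = 47 disproves the claim, and no smaller m works.

m = 47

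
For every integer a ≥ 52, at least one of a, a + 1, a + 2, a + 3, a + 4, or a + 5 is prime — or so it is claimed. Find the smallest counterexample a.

A counterexample is any integer a ≥ 52 such that a, a + 1, a + 2, a + 3, a + 4, a + 5 are all composite; we check each in order.
For a = 52, 53, 54, 55, …, 87, 88, 89 the conclusion holds.
a = 90: 90 = 2 × 45; 91 = 7 × 13; 92 = 2 × 46; 93 = 3 × 31; 94 = 2 × 47; 95 = 5 × 19 — all composite.

a = 90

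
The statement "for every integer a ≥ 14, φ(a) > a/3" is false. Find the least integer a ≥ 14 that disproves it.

a = 18

The first 4 eligible values, up to a = 17, all satisfy the conclusion.
a = 18: φ(18) = 6 and 18/3 = 6, so φ(18) ≤ 18/3.
So a = 18 is the smallest counterexample.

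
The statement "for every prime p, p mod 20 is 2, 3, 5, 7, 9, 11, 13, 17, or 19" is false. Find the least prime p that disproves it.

A counterexample is any prime p such that the claim fails; we check each in order.
For p = 2, 3, 5, 7, …, 29, 31, 37 the conclusion holds.
p = 41: 41 mod 20 = 1 — not in {2, 3, 5, 7, 9, 11, 13, 17, 19}.
Hence p = 41 is a counterexample.

p = 41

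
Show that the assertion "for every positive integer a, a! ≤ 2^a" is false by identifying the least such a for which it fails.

a = 4

For a = 1, 2, 3 the conclusion holds.
a = 4: a! = 24 and 2^a = 16, so 24 > 16.
Thus a = 4 disproves the claim, and no smaller a works.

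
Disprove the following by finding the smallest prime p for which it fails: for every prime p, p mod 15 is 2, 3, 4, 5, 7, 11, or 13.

A counterexample is any prime p such that the claim fails; we check each in order.
The first 8 eligible values, up to p = 19, all satisfy the conclusion.
p = 23: 23 mod 15 = 8 — not in {2, 3, 4, 5, 7, 11, 13}.
Hence p = 23 is a counterexample.

p = 23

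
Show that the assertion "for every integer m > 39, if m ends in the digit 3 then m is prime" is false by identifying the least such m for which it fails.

m = 63

m = 43: 43 ends in 3 and is prime.
m = 53: 53 ends in 3 and is prime.
m = 63: 63 ends in 3; 63 = 3 × 21, composite.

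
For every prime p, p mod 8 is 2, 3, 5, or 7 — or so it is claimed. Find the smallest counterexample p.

p = 17

We need the least prime p for which the claim fails.
p = 2: 2 mod 8 = 2.
p = 3: 3 mod 8 = 3.
p = 5: 5 mod 8 = 5.
p = 7: 7 mod 8 = 7.
p = 11: 11 mod 8 = 3.
p = 13: 13 mod 8 = 5.
p = 17: 17 mod 8 = 1 — not in {2, 3, 5, 7}.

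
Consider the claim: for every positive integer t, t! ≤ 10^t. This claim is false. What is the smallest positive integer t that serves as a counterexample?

t = 25

Check each positive integer t in order until t! > 10^t.
For t = 1, 2, 3, 4, …, 22, 23, 24 the conclusion holds.
t = 25: t! = 15511210043330985984000000 and 10^t = 10000000000000000000000000, so 15511210043330985984000000 > 10000000000000000000000000.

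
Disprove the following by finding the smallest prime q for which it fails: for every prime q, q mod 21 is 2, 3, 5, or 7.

The first 4 eligible values, up to q = 7, all satisfy the conclusion.
q = 11: 11 mod 21 = 11 — not in {2, 3, 5, 7}.

q = 11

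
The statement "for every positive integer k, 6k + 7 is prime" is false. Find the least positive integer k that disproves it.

k = 3

We need the least positive integer k for which 6k + 7 is not prime.
k = 1: 6k + 7 = 13, prime.
k = 2: 6k + 7 = 19, prime.
k = 3: 6k + 7 = 25 = 5 × 5, composite.
So k = 3 is the smallest counterexample.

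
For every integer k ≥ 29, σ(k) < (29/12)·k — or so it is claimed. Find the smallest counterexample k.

For k = 29, 30, 31, 32, 33, 34, 35 the conclusion holds.
k = 36: σ(36) = 91; 91 ≥ 87.

k = 36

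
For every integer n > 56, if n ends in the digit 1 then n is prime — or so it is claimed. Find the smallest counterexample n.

n = 81

n = 61: 61 ends in 1 and is prime.
n = 71: 71 ends in 1 and is prime.
n = 81: 81 ends in 1; 81 = 3 × 27, composite.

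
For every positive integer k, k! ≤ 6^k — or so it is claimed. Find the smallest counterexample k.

k = 14

A counterexample is any positive integer k such that k! > 6^k; we check each in order.
The first 13 eligible values, up to k = 13, all satisfy the conclusion.
k = 14: k! = 87178291200 and 6^k = 78364164096, so 87178291200 > 78364164096.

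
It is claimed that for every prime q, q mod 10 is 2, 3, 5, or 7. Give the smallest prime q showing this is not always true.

q = 2: 2 mod 10 = 2.
q = 3: 3 mod 10 = 3.
q = 5: 5 mod 10 = 5.
q = 7: 7 mod 10 = 7.
q = 11: 11 mod 10 = 1 — not in {2, 3, 5, 7}.

q = 11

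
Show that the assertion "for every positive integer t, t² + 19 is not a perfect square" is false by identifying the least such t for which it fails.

Check each positive integer t in order until t² + 19 is a perfect square.
The first 8 eligible values, up to t = 8, all satisfy the conclusion.
t = 9: 9² + 19 = 100 = 10², a perfect square.

t = 9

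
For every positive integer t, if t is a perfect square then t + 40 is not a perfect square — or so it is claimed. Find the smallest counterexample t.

t = 1: 1 + 40 = 41, not a perfect square.
t = 4: 4 + 40 = 44, not a perfect square.
t = 9: 9 = 3² and 9 + 40 = 49 = 7².

t = 9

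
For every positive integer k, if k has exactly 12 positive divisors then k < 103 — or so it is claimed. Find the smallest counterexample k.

k = 108

A counterexample is any positive integer k such that k has exactly 12 positive divisors but the claim fails; we check each in order.
The first 5 eligible values, up to k = 96, all satisfy the conclusion.
k = 108: τ(108) = 12; 108 ≥ 103.
Thus k = 108 disproves the claim, and no smaller k works.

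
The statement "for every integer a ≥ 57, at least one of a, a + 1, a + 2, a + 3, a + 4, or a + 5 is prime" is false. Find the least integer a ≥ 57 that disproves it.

a = 90

A counterexample is any integer a ≥ 57 such that a, a + 1, a + 2, a + 3, a + 4, a + 5 are all composite; we check each in order.
For a = 57, 58, 59, 60, …, 87, 88, 89 the conclusion holds.
a = 90: 90 = 2 × 45; 91 = 7 × 13; 92 = 2 × 46; 93 = 3 × 31; 94 = 2 × 47; 95 = 5 × 19 — all composite.
Thus a = 90 disproves the claim, and no smaller a works.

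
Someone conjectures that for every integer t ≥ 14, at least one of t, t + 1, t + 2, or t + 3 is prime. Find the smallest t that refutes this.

Check each integer t ≥ 14 in order until t, t + 1, t + 2, t + 3 are all composite.
For t = 14, 15, 16, 17, 18, 19, 20, 21, 22, 23 the conclusion holds.
t = 24: 24 = 2 × 12; 25 = 5 × 5; 26 = 2 × 13; 27 = 3 × 9 — all composite.
Hence t = 24 is a counterexample.

t = 24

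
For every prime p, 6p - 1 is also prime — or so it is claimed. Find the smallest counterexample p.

Check each prime p in order until 6p - 1 is not prime.
For p = 2, 3, 5, 7 the conclusion holds.
p = 11: 6p - 1 = 65 = 5 × 13, not prime.
Thus p = 11 disproves the claim, and no smaller p works.

p = 11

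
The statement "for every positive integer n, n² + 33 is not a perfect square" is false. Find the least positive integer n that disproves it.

We need the least positive integer n for which n² + 33 is a perfect square.
For n = 1, 2, 3 the conclusion holds.
n = 4: 4² + 33 = 49 = 7², a perfect square.
Hence n = 4 is a counterexample.

n = 4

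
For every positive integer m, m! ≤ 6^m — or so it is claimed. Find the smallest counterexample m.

For m = 1, 2, 3, 4, …, 11, 12, 13 the conclusion holds.
m = 14: m! = 87178291200 and 6^m = 78364164096, so 87178291200 > 78364164096.
Thus m = 14 disproves the claim, and no smaller m works.

m = 14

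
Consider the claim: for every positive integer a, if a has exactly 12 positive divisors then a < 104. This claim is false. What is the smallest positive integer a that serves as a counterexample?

a = 108

For a = 60, 72, 84, 90, 96 the conclusion holds.
a = 108: τ(108) = 12; 108 ≥ 104.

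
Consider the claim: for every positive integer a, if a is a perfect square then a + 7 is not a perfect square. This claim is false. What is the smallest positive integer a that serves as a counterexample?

A counterexample is any positive integer a such that a is a perfect square but a + 7 is a perfect square; we check each in order.
For a = 1, 4 the conclusion holds.
a = 9: 9 = 3² and 9 + 7 = 16 = 4².
Thus a = 9 disproves the claim, and no smaller a works.

a = 9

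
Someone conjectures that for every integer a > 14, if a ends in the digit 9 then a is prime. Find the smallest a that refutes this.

a = 39

a = 19: 19 ends in 9 and is prime.
a = 29: 29 ends in 9 and is prime.
a = 39: 39 ends in 9; 39 = 3 × 13, composite.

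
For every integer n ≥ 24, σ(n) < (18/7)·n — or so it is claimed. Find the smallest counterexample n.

The first 24 eligible values, up to n = 47, all satisfy the conclusion.
n = 48: σ(48) = 124; 124 ≥ 864/7.
Hence n = 48 is a counterexample.

n = 48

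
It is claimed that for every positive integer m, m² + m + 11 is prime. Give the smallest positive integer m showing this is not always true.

For m = 1, 2, 3, 4, 5, 6, 7, 8, 9 the conclusion holds.
m = 10: m² + m + 11 = 121 = 11 × 11, composite.
So m = 10 is the smallest counterexample.

m = 10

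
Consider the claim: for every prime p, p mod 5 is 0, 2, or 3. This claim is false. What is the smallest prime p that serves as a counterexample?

Check each prime p in order until the claim fails.
For p = 2, 3, 5, 7 the conclusion holds.
p = 11: 11 mod 5 = 1 — not in {0, 2, 3}.
Thus p = 11 disproves the claim, and no smaller p works.

p = 11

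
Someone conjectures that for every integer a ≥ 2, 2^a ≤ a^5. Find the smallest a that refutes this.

a = 23

We need the least integer a ≥ 2 for which 2^a > a^5.
For a = 2, 3, 4, 5, …, 20, 21, 22 the conclusion holds.
a = 23: 2^a = 8388608 and a^5 = 6436343, so 8388608 > 6436343.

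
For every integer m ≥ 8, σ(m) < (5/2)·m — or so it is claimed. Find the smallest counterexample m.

m = 24

We need the least integer m ≥ 8 for which the claim fails.
For m = 8, 9, 10, 11, …, 21, 22, 23 the conclusion holds.
m = 24: σ(24) = 60; 60 ≥ 60.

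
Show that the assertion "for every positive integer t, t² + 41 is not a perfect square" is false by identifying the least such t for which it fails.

t = 20

Check each positive integer t in order until t² + 41 is a perfect square.
For t = 1, 2, 3, 4, …, 17, 18, 19 the conclusion holds.
t = 20: 20² + 41 = 441 = 21², a perfect square.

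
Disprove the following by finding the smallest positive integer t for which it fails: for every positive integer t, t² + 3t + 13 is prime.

t = 9

A counterexample is any positive integer t such that t² + 3t + 13 is not prime; we check each in order.
The first 8 eligible values, up to t = 8, all satisfy the conclusion.
t = 9: t² + 3t + 13 = 121 = 11 × 11, composite.
Hence t = 9 is a counterexample.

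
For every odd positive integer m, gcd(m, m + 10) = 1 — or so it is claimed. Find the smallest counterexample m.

Check each odd positive integer m in order until gcd(m, m + 10) > 1.
For m = 1, 3 the conclusion holds.
m = 5: gcd(5, 15) = 5.
So m = 5 is the smallest counterexample.

m = 5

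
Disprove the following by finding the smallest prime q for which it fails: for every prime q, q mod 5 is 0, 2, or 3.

q = 11

Check each prime q in order until the claim fails.
For q = 2, 3, 5, 7 the conclusion holds.
q = 11: 11 mod 5 = 1 — not in {0, 2, 3}.
Thus q = 11 disproves the claim, and no smaller q works.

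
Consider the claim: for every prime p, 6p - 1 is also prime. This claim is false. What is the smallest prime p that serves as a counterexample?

A counterexample is any prime p such that 6p - 1 is not prime; we check each in order.
p = 2: 6p - 1 = 11, prime.
p = 3: 6p - 1 = 17, prime.
p = 5: 6p - 1 = 29, prime.
p = 7: 6p - 1 = 41, prime.
p = 11: 6p - 1 = 65 = 5 × 13, not prime.

p = 11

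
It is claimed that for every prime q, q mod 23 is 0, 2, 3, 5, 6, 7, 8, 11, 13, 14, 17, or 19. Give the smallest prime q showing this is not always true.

q = 41

A counterexample is any prime q such that the claim fails; we check each in order.
The first 12 eligible values, up to q = 37, all satisfy the conclusion.
q = 41: 41 mod 23 = 18 — not in {0, 2, 3, 5, 6, 7, 8, 11, 13, 14, 17, 19}.
Thus q = 41 disproves the claim, and no smaller q works.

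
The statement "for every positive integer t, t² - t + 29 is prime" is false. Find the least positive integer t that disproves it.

t = 3

We need the least positive integer t for which t² - t + 29 is not prime.
For t = 1, 2 the conclusion holds.
t = 3: t² - t + 29 = 35 = 5 × 7, composite.
Hence t = 3 is a counterexample.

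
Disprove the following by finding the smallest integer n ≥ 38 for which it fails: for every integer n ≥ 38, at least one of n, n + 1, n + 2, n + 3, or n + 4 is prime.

n = 48

A counterexample is any integer n ≥ 38 such that n, n + 1, n + 2, n + 3, n + 4 are all composite; we check each in order.
The first 10 eligible values, up to n = 47, all satisfy the conclusion.
n = 48: 48 = 2 × 24; 49 = 7 × 7; 50 = 2 × 25; 51 = 3 × 17; 52 = 2 × 26 — all composite.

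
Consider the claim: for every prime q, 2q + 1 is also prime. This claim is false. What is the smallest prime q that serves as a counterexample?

q = 7

q = 2: 2q + 1 = 5, prime.
q = 3: 2q + 1 = 7, prime.
q = 5: 2q + 1 = 11, prime.
q = 7: 2q + 1 = 15 = 3 × 5, not prime.
Thus q = 7 disproves the claim, and no smaller q works.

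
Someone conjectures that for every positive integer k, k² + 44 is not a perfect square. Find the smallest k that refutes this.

A counterexample is any positive integer k such that k² + 44 is a perfect square; we check each in order.
For k = 1, 2, 3, 4, 5, 6, 7, 8, 9 the conclusion holds.
k = 10: 10² + 44 = 144 = 12², a perfect square.
Hence k = 10 is a counterexample.

k = 10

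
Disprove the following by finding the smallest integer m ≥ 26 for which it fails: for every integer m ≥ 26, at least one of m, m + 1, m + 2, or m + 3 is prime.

m = 32

The first 6 eligible values, up to m = 31, all satisfy the conclusion.
m = 32: 32 = 2 × 16; 33 = 3 × 11; 34 = 2 × 17; 35 = 5 × 7 — all composite.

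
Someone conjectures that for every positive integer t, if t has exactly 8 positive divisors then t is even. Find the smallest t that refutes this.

t = 105

For t = 24, 30, 40, 42, …, 88, 102, 104 the conclusion holds.
t = 105: divisors of 105: 1, 3, 5, 7, 15, 21, 35, 105; 105 is odd.
So t = 105 is the smallest counterexample.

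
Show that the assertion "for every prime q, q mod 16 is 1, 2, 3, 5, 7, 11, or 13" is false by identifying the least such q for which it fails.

q = 31

For q = 2, 3, 5, 7, 11, 13, 17, 19, 23, 29 the conclusion holds.
q = 31: 31 mod 16 = 15 — not in {1, 2, 3, 5, 7, 11, 13}.
So q = 31 is the smallest counterexample.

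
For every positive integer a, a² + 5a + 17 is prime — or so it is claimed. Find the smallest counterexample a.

Check each positive integer a in order until a² + 5a + 17 is not prime.
The first 7 eligible values, up to a = 7, all satisfy the conclusion.
a = 8: a² + 5a + 17 = 121 = 11 × 11, composite.
So a = 8 is the smallest counterexample.

a = 8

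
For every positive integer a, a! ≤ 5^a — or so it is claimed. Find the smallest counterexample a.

a = 12

Check each positive integer a in order until a! > 5^a.
The first 11 eligible values, up to a = 11, all satisfy the conclusion.
a = 12: a! = 479001600 and 5^a = 244140625, so 479001600 > 244140625.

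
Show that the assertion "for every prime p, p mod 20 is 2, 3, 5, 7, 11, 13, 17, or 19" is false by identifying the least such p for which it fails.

p = 29

Check each prime p in order until the claim fails.
For p = 2, 3, 5, 7, 11, 13, 17, 19, 23 the conclusion holds.
p = 29: 29 mod 20 = 9 — not in {2, 3, 5, 7, 11, 13, 17, 19}.
Hence p = 29 is a counterexample.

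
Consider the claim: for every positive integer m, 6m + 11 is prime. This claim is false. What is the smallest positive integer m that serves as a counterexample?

A counterexample is any positive integer m such that 6m + 11 is not prime; we check each in order.
m = 1: 6m + 11 = 17, prime.
m = 2: 6m + 11 = 23, prime.
m = 3: 6m + 11 = 29, prime.
m = 4: 6m + 11 = 35 = 5 × 7, composite.
Hence m = 4 is a counterexample.

m = 4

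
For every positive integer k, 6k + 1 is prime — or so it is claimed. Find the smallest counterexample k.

k = 4

Check each positive integer k in order until 6k + 1 is not prime.
k = 1: 6k + 1 = 7, prime.
k = 2: 6k + 1 = 13, prime.
k = 3: 6k + 1 = 19, prime.
k = 4: 6k + 1 = 25 = 5 × 5, composite.
So k = 4 is the smallest counterexample.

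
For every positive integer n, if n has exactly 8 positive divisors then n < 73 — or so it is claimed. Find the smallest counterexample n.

A counterexample is any positive integer n such that n has exactly 8 positive divisors but the claim fails; we check each in order.
For n = 24, 30, 40, 42, 54, 56, 66, 70 the conclusion holds.
n = 78: τ(78) = 8; 78 ≥ 73.
Hence n = 78 is a counterexample.

n = 78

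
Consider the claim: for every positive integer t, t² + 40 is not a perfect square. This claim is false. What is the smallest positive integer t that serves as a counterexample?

t = 3

Check each positive integer t in order until t² + 40 is a perfect square.
For t = 1, 2 the conclusion holds.
t = 3: 3² + 40 = 49 = 7², a perfect square.
So t = 3 is the smallest counterexample.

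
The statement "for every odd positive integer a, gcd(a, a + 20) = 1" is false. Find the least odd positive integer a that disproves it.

Check each odd positive integer a in order until gcd(a, a + 20) > 1.
a = 1: gcd(1, 21) = 1.
a = 3: gcd(3, 23) = 1.
a = 5: gcd(5, 25) = 5.

a = 5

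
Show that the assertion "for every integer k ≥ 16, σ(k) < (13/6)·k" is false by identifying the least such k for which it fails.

We need the least integer k ≥ 16 for which the claim fails.
k = 16: σ(16) = 31; 31 < 104/3.
k = 17: σ(17) = 18; 18 < 221/6.
k = 18: σ(18) = 39; 39 ≥ 39.

k = 18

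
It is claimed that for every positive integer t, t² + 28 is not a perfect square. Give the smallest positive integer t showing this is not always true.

t = 6

For t = 1, 2, 3, 4, 5 the conclusion holds.
t = 6: 6² + 28 = 64 = 8², a perfect square.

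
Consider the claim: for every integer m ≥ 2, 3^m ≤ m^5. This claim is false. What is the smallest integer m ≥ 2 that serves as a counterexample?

We need the least integer m ≥ 2 for which 3^m > m^5.
For m = 2, 3, 4, 5, 6, 7, 8, 9, 10 the conclusion holds.
m = 11: 3^m = 177147 and m^5 = 161051, so 177147 > 161051.

m = 11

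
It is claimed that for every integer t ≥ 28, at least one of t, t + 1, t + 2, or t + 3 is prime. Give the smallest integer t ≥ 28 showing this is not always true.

We need the least integer t ≥ 28 for which t, t + 1, t + 2, t + 3 are all composite.
The first 4 eligible values, up to t = 31, all satisfy the conclusion.
t = 32: 32 = 2 × 16; 33 = 3 × 11; 34 = 2 × 17; 35 = 5 × 7 — all composite.

t = 32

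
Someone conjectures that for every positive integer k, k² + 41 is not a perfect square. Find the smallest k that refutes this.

k = 20

Check each positive integer k in order until k² + 41 is a perfect square.
For k = 1, 2, 3, 4, …, 17, 18, 19 the conclusion holds.
k = 20: 20² + 41 = 441 = 21², a perfect square.
Hence k = 20 is a counterexample.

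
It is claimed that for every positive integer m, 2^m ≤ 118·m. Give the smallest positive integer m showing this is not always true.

m = 11

A counterexample is any positive integer m such that 2^m > 118·m; we check each in order.
For m = 1, 2, 3, 4, 5, 6, 7, 8, 9, 10 the conclusion holds.
m = 11: 2^m = 2048 and 118·m = 1298, so 2048 > 1298.
Hence m = 11 is a counterexample.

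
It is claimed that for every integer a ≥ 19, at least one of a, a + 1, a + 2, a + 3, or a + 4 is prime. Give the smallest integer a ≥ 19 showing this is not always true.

a = 24

a = 19: 19 is prime.
a = 20: 23 is prime.
a = 21: 23 is prime.
a = 22: 23 is prime.
a = 23: 23 is prime.
a = 24: 24 = 2 × 12; 25 = 5 × 5; 26 = 2 × 13; 27 = 3 × 9; 28 = 2 × 14 — all composite.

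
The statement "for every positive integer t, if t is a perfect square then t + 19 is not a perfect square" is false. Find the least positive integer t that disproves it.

t = 81

Check each positive integer t in order until t is a perfect square but t + 19 is a perfect square.
t = 1: 1 + 19 = 20, not a perfect square.
t = 4: 4 + 19 = 23, not a perfect square.
t = 9: 9 + 19 = 28, not a perfect square.
t = 16: 16 + 19 = 35, not a perfect square.
t = 25: 25 + 19 = 44, not a perfect square.
t = 36: 36 + 19 = 55, not a perfect square.
t = 49: 49 + 19 = 68, not a perfect square.
t = 64: 64 + 19 = 83, not a perfect square.
t = 81: 81 = 9² and 81 + 19 = 100 = 10².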